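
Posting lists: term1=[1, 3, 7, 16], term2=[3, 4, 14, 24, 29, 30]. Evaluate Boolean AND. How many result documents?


Boolean AND: find intersection of posting lists
term1 docs: [1, 3, 7, 16]
term2 docs: [3, 4, 14, 24, 29, 30]
Intersection: [3]
|intersection| = 1

1


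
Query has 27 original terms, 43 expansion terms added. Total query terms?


Original terms: 27
Expansion terms: 43
Total = 27 + 43 = 70

70


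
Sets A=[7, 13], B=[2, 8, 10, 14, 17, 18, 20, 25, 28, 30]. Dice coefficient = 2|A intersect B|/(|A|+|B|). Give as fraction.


A intersect B = []
|A intersect B| = 0
|A| = 2, |B| = 10
Dice = 2*0 / (2+10)
= 0 / 12 = 0

0


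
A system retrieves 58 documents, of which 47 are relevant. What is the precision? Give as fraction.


Precision = relevant_retrieved / total_retrieved
= 47 / 58
= 47 / (47 + 11)
= 47/58

47/58


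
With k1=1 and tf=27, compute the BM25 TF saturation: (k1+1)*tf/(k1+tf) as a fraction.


BM25 TF component = (k1+1)*tf / (k1+tf)
k1 = 1, tf = 27
Numerator = (1+1)*27 = 54
Denominator = 1 + 27 = 28
= 54/28 = 27/14

27/14


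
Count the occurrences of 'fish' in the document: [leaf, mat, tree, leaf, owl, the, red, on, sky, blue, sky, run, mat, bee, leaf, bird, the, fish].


Document has 18 words
Scanning for 'fish':
Found at positions: [17]
Count = 1

1


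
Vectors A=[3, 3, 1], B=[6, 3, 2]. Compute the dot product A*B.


Dot product = sum of element-wise products
A[0]*B[0] = 3*6 = 18
A[1]*B[1] = 3*3 = 9
A[2]*B[2] = 1*2 = 2
Sum = 18 + 9 + 2 = 29

29


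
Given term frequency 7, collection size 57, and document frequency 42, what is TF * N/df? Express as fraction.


TF * (N/df)
= 7 * (57/42)
= 7 * 19/14
= 19/2

19/2


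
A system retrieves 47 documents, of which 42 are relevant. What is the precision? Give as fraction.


Precision = relevant_retrieved / total_retrieved
= 42 / 47
= 42 / (42 + 5)
= 42/47

42/47


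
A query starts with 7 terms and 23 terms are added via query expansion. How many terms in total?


Original terms: 7
Expansion terms: 23
Total = 7 + 23 = 30

30


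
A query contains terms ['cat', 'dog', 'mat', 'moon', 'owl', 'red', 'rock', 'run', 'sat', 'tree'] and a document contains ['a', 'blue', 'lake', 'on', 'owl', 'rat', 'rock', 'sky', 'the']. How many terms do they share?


Query terms: ['cat', 'dog', 'mat', 'moon', 'owl', 'red', 'rock', 'run', 'sat', 'tree']
Document terms: ['a', 'blue', 'lake', 'on', 'owl', 'rat', 'rock', 'sky', 'the']
Common terms: ['owl', 'rock']
Overlap count = 2

2


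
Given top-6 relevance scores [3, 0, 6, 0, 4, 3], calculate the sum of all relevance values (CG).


Cumulative Gain = sum of relevance scores
Position 1: rel=3, running sum=3
Position 2: rel=0, running sum=3
Position 3: rel=6, running sum=9
Position 4: rel=0, running sum=9
Position 5: rel=4, running sum=13
Position 6: rel=3, running sum=16
CG = 16

16


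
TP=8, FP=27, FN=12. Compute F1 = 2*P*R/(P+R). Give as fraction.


F1 = 2 * P * R / (P + R)
P = TP/(TP+FP) = 8/35 = 8/35
R = TP/(TP+FN) = 8/20 = 2/5
2 * P * R = 2 * 8/35 * 2/5 = 32/175
P + R = 8/35 + 2/5 = 22/35
F1 = 32/175 / 22/35 = 16/55

16/55


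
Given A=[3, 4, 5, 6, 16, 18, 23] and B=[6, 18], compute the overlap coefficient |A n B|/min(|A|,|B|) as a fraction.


A intersect B = [6, 18]
|A intersect B| = 2
min(|A|, |B|) = min(7, 2) = 2
Overlap = 2 / 2 = 1

1


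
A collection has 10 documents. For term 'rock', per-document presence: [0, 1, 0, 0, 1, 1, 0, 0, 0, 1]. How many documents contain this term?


Checking each document for 'rock':
Doc 1: absent
Doc 2: present
Doc 3: absent
Doc 4: absent
Doc 5: present
Doc 6: present
Doc 7: absent
Doc 8: absent
Doc 9: absent
Doc 10: present
df = sum of presences = 0 + 1 + 0 + 0 + 1 + 1 + 0 + 0 + 0 + 1 = 4

4


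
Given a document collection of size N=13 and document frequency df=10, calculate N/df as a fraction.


IDF ratio = N / df
= 13 / 10
= 13/10

13/10


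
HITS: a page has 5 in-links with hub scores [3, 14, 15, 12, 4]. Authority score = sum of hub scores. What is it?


Authority = sum of hub scores of in-linkers
In-link 1: hub score = 3
In-link 2: hub score = 14
In-link 3: hub score = 15
In-link 4: hub score = 12
In-link 5: hub score = 4
Authority = 3 + 14 + 15 + 12 + 4 = 48

48


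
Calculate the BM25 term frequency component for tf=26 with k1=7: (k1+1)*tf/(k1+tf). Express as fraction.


BM25 TF component = (k1+1)*tf / (k1+tf)
k1 = 7, tf = 26
Numerator = (7+1)*26 = 208
Denominator = 7 + 26 = 33
= 208/33 = 208/33

208/33


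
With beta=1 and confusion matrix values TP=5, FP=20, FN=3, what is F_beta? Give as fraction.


P = TP/(TP+FP) = 5/25 = 1/5
R = TP/(TP+FN) = 5/8 = 5/8
beta^2 = 1^2 = 1
(1 + beta^2) = 2
Numerator = (1+beta^2)*P*R = 1/4
Denominator = beta^2*P + R = 1/5 + 5/8 = 33/40
F_beta = 10/33

10/33


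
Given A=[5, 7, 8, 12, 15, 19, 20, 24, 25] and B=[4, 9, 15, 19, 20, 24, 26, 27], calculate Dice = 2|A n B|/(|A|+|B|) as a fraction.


A intersect B = [15, 19, 20, 24]
|A intersect B| = 4
|A| = 9, |B| = 8
Dice = 2*4 / (9+8)
= 8 / 17 = 8/17

8/17


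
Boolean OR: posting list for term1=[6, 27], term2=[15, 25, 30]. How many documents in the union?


Boolean OR: find union of posting lists
term1 docs: [6, 27]
term2 docs: [15, 25, 30]
Union: [6, 15, 25, 27, 30]
|union| = 5

5


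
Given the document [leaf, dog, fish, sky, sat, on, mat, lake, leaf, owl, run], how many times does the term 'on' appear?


Document has 11 words
Scanning for 'on':
Found at positions: [5]
Count = 1

1


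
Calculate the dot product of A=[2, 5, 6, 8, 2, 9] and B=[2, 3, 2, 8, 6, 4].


Dot product = sum of element-wise products
A[0]*B[0] = 2*2 = 4
A[1]*B[1] = 5*3 = 15
A[2]*B[2] = 6*2 = 12
A[3]*B[3] = 8*8 = 64
A[4]*B[4] = 2*6 = 12
A[5]*B[5] = 9*4 = 36
Sum = 4 + 15 + 12 + 64 + 12 + 36 = 143

143


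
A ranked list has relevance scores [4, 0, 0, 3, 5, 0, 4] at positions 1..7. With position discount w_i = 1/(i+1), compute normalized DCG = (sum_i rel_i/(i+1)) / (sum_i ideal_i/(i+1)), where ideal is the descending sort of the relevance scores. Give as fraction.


Position discount weights w_i = 1/(i+1) for i=1..7:
Weights = [1/2, 1/3, 1/4, 1/5, 1/6, 1/7, 1/8]
Actual relevance: [4, 0, 0, 3, 5, 0, 4]
DCG = 4/2 + 0/3 + 0/4 + 3/5 + 5/6 + 0/7 + 4/8 = 59/15
Ideal relevance (sorted desc): [5, 4, 4, 3, 0, 0, 0]
Ideal DCG = 5/2 + 4/3 + 4/4 + 3/5 + 0/6 + 0/7 + 0/8 = 163/30
nDCG = DCG / ideal_DCG = 59/15 / 163/30 = 118/163

118/163


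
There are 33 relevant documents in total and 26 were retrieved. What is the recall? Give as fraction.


Recall = retrieved_relevant / total_relevant
= 26 / 33
= 26 / (26 + 7)
= 26/33

26/33


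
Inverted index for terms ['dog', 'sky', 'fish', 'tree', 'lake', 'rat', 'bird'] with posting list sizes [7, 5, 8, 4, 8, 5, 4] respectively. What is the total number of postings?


Summing posting list sizes:
'dog': 7 postings
'sky': 5 postings
'fish': 8 postings
'tree': 4 postings
'lake': 8 postings
'rat': 5 postings
'bird': 4 postings
Total = 7 + 5 + 8 + 4 + 8 + 5 + 4 = 41

41


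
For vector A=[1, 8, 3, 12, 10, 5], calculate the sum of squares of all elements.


|A|^2 = sum of squared components
A[0]^2 = 1^2 = 1
A[1]^2 = 8^2 = 64
A[2]^2 = 3^2 = 9
A[3]^2 = 12^2 = 144
A[4]^2 = 10^2 = 100
A[5]^2 = 5^2 = 25
Sum = 1 + 64 + 9 + 144 + 100 + 25 = 343

343


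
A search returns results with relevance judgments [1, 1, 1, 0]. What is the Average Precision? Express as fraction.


Computing P@k for each relevant position:
Position 1: relevant, P@1 = 1/1 = 1
Position 2: relevant, P@2 = 2/2 = 1
Position 3: relevant, P@3 = 3/3 = 1
Position 4: not relevant
Sum of P@k = 1 + 1 + 1 = 3
AP = 3 / 3 = 1

1


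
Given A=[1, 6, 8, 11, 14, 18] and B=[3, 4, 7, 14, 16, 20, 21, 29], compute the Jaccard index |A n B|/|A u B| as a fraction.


A intersect B = [14]
|A intersect B| = 1
A union B = [1, 3, 4, 6, 7, 8, 11, 14, 16, 18, 20, 21, 29]
|A union B| = 13
Jaccard = 1/13 = 1/13

1/13


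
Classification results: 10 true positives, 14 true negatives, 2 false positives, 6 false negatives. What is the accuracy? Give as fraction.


Accuracy = (TP + TN) / (TP + TN + FP + FN)
TP + TN = 10 + 14 = 24
Total = 10 + 14 + 2 + 6 = 32
Accuracy = 24 / 32 = 3/4

3/4


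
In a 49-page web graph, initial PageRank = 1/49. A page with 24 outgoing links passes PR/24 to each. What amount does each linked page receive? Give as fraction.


Initial PR = 1/49 = 1/49
Outlinks = 24
Contribution per link = PR / outlinks
= 1/49 / 24
= 1/1176

1/1176


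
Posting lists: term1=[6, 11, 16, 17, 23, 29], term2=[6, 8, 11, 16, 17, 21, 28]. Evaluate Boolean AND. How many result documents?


Boolean AND: find intersection of posting lists
term1 docs: [6, 11, 16, 17, 23, 29]
term2 docs: [6, 8, 11, 16, 17, 21, 28]
Intersection: [6, 11, 16, 17]
|intersection| = 4

4


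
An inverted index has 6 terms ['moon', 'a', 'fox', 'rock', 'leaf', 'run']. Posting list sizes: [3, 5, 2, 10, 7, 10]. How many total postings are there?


Summing posting list sizes:
'moon': 3 postings
'a': 5 postings
'fox': 2 postings
'rock': 10 postings
'leaf': 7 postings
'run': 10 postings
Total = 3 + 5 + 2 + 10 + 7 + 10 = 37

37


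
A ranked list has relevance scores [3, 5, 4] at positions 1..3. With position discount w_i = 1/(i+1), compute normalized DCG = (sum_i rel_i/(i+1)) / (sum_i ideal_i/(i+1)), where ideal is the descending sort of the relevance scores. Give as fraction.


Position discount weights w_i = 1/(i+1) for i=1..3:
Weights = [1/2, 1/3, 1/4]
Actual relevance: [3, 5, 4]
DCG = 3/2 + 5/3 + 4/4 = 25/6
Ideal relevance (sorted desc): [5, 4, 3]
Ideal DCG = 5/2 + 4/3 + 3/4 = 55/12
nDCG = DCG / ideal_DCG = 25/6 / 55/12 = 10/11

10/11


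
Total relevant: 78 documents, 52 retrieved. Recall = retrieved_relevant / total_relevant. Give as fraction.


Recall = retrieved_relevant / total_relevant
= 52 / 78
= 52 / (52 + 26)
= 2/3

2/3


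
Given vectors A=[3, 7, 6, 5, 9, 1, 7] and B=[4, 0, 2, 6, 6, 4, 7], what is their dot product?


Dot product = sum of element-wise products
A[0]*B[0] = 3*4 = 12
A[1]*B[1] = 7*0 = 0
A[2]*B[2] = 6*2 = 12
A[3]*B[3] = 5*6 = 30
A[4]*B[4] = 9*6 = 54
A[5]*B[5] = 1*4 = 4
A[6]*B[6] = 7*7 = 49
Sum = 12 + 0 + 12 + 30 + 54 + 4 + 49 = 161

161


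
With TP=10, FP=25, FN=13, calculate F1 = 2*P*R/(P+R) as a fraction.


F1 = 2 * P * R / (P + R)
P = TP/(TP+FP) = 10/35 = 2/7
R = TP/(TP+FN) = 10/23 = 10/23
2 * P * R = 2 * 2/7 * 10/23 = 40/161
P + R = 2/7 + 10/23 = 116/161
F1 = 40/161 / 116/161 = 10/29

10/29


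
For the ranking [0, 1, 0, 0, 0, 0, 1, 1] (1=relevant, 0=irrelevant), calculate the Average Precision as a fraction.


Computing P@k for each relevant position:
Position 1: not relevant
Position 2: relevant, P@2 = 1/2 = 1/2
Position 3: not relevant
Position 4: not relevant
Position 5: not relevant
Position 6: not relevant
Position 7: relevant, P@7 = 2/7 = 2/7
Position 8: relevant, P@8 = 3/8 = 3/8
Sum of P@k = 1/2 + 2/7 + 3/8 = 65/56
AP = 65/56 / 3 = 65/168

65/168


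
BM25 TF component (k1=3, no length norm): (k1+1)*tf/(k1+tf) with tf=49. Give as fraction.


BM25 TF component = (k1+1)*tf / (k1+tf)
k1 = 3, tf = 49
Numerator = (3+1)*49 = 196
Denominator = 3 + 49 = 52
= 196/52 = 49/13

49/13


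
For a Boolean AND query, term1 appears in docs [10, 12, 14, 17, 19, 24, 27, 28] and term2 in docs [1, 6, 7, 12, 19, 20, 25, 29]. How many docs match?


Boolean AND: find intersection of posting lists
term1 docs: [10, 12, 14, 17, 19, 24, 27, 28]
term2 docs: [1, 6, 7, 12, 19, 20, 25, 29]
Intersection: [12, 19]
|intersection| = 2

2


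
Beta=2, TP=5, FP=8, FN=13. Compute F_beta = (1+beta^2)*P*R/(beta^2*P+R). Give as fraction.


P = TP/(TP+FP) = 5/13 = 5/13
R = TP/(TP+FN) = 5/18 = 5/18
beta^2 = 2^2 = 4
(1 + beta^2) = 5
Numerator = (1+beta^2)*P*R = 125/234
Denominator = beta^2*P + R = 20/13 + 5/18 = 425/234
F_beta = 5/17

5/17


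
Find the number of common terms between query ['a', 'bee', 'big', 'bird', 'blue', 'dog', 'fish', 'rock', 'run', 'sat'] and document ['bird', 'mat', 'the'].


Query terms: ['a', 'bee', 'big', 'bird', 'blue', 'dog', 'fish', 'rock', 'run', 'sat']
Document terms: ['bird', 'mat', 'the']
Common terms: ['bird']
Overlap count = 1

1


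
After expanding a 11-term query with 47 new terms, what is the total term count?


Original terms: 11
Expansion terms: 47
Total = 11 + 47 = 58

58


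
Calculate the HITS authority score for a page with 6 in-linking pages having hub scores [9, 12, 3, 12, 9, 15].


Authority = sum of hub scores of in-linkers
In-link 1: hub score = 9
In-link 2: hub score = 12
In-link 3: hub score = 3
In-link 4: hub score = 12
In-link 5: hub score = 9
In-link 6: hub score = 15
Authority = 9 + 12 + 3 + 12 + 9 + 15 = 60

60


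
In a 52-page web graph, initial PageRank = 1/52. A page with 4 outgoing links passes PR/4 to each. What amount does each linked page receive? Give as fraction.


Initial PR = 1/52 = 1/52
Outlinks = 4
Contribution per link = PR / outlinks
= 1/52 / 4
= 1/208

1/208


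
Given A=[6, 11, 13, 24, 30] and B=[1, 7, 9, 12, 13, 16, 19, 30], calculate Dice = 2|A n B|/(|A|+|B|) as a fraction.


A intersect B = [13, 30]
|A intersect B| = 2
|A| = 5, |B| = 8
Dice = 2*2 / (5+8)
= 4 / 13 = 4/13

4/13


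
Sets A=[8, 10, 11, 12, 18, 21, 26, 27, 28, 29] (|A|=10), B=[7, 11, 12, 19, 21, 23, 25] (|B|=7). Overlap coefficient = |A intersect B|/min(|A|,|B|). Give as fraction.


A intersect B = [11, 12, 21]
|A intersect B| = 3
min(|A|, |B|) = min(10, 7) = 7
Overlap = 3 / 7 = 3/7

3/7


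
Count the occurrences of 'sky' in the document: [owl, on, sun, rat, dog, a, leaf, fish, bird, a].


Document has 10 words
Scanning for 'sky':
Term not found in document
Count = 0

0


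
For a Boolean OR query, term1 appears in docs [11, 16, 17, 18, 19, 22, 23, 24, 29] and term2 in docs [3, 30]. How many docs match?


Boolean OR: find union of posting lists
term1 docs: [11, 16, 17, 18, 19, 22, 23, 24, 29]
term2 docs: [3, 30]
Union: [3, 11, 16, 17, 18, 19, 22, 23, 24, 29, 30]
|union| = 11

11


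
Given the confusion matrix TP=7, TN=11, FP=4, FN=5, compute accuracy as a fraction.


Accuracy = (TP + TN) / (TP + TN + FP + FN)
TP + TN = 7 + 11 = 18
Total = 7 + 11 + 4 + 5 = 27
Accuracy = 18 / 27 = 2/3

2/3


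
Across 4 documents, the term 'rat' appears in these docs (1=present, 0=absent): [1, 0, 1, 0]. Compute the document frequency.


Checking each document for 'rat':
Doc 1: present
Doc 2: absent
Doc 3: present
Doc 4: absent
df = sum of presences = 1 + 0 + 1 + 0 = 2

2


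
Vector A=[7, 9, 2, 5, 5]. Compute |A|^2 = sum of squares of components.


|A|^2 = sum of squared components
A[0]^2 = 7^2 = 49
A[1]^2 = 9^2 = 81
A[2]^2 = 2^2 = 4
A[3]^2 = 5^2 = 25
A[4]^2 = 5^2 = 25
Sum = 49 + 81 + 4 + 25 + 25 = 184

184


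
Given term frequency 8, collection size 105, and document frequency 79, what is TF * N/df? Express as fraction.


TF * (N/df)
= 8 * (105/79)
= 8 * 105/79
= 840/79

840/79


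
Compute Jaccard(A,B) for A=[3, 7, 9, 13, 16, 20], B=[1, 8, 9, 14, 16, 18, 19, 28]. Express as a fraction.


A intersect B = [9, 16]
|A intersect B| = 2
A union B = [1, 3, 7, 8, 9, 13, 14, 16, 18, 19, 20, 28]
|A union B| = 12
Jaccard = 2/12 = 1/6

1/6


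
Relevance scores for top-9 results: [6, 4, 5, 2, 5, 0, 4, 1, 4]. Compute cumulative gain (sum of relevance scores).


Cumulative Gain = sum of relevance scores
Position 1: rel=6, running sum=6
Position 2: rel=4, running sum=10
Position 3: rel=5, running sum=15
Position 4: rel=2, running sum=17
Position 5: rel=5, running sum=22
Position 6: rel=0, running sum=22
Position 7: rel=4, running sum=26
Position 8: rel=1, running sum=27
Position 9: rel=4, running sum=31
CG = 31

31


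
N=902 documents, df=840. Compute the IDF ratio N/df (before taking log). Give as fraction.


IDF ratio = N / df
= 902 / 840
= 451/420

451/420


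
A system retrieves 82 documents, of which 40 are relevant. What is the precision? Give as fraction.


Precision = relevant_retrieved / total_retrieved
= 40 / 82
= 40 / (40 + 42)
= 20/41

20/41


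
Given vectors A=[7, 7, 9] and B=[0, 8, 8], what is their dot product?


Dot product = sum of element-wise products
A[0]*B[0] = 7*0 = 0
A[1]*B[1] = 7*8 = 56
A[2]*B[2] = 9*8 = 72
Sum = 0 + 56 + 72 = 128

128


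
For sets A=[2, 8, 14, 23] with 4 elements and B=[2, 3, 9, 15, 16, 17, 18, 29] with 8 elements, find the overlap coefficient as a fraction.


A intersect B = [2]
|A intersect B| = 1
min(|A|, |B|) = min(4, 8) = 4
Overlap = 1 / 4 = 1/4

1/4


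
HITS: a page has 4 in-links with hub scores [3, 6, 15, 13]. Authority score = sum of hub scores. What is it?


Authority = sum of hub scores of in-linkers
In-link 1: hub score = 3
In-link 2: hub score = 6
In-link 3: hub score = 15
In-link 4: hub score = 13
Authority = 3 + 6 + 15 + 13 = 37

37


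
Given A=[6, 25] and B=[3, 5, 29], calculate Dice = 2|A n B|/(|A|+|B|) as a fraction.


A intersect B = []
|A intersect B| = 0
|A| = 2, |B| = 3
Dice = 2*0 / (2+3)
= 0 / 5 = 0

0


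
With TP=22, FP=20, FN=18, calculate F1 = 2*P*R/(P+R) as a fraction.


F1 = 2 * P * R / (P + R)
P = TP/(TP+FP) = 22/42 = 11/21
R = TP/(TP+FN) = 22/40 = 11/20
2 * P * R = 2 * 11/21 * 11/20 = 121/210
P + R = 11/21 + 11/20 = 451/420
F1 = 121/210 / 451/420 = 22/41

22/41


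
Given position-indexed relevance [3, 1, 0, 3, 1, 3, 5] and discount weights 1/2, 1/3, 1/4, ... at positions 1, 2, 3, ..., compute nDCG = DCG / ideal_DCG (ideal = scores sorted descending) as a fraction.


Position discount weights w_i = 1/(i+1) for i=1..7:
Weights = [1/2, 1/3, 1/4, 1/5, 1/6, 1/7, 1/8]
Actual relevance: [3, 1, 0, 3, 1, 3, 5]
DCG = 3/2 + 1/3 + 0/4 + 3/5 + 1/6 + 3/7 + 5/8 = 1023/280
Ideal relevance (sorted desc): [5, 3, 3, 3, 1, 1, 0]
Ideal DCG = 5/2 + 3/3 + 3/4 + 3/5 + 1/6 + 1/7 + 0/8 = 2167/420
nDCG = DCG / ideal_DCG = 1023/280 / 2167/420 = 279/394

279/394


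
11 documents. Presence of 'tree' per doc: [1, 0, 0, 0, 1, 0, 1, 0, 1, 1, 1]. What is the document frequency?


Checking each document for 'tree':
Doc 1: present
Doc 2: absent
Doc 3: absent
Doc 4: absent
Doc 5: present
Doc 6: absent
Doc 7: present
Doc 8: absent
Doc 9: present
Doc 10: present
Doc 11: present
df = sum of presences = 1 + 0 + 0 + 0 + 1 + 0 + 1 + 0 + 1 + 1 + 1 = 6

6


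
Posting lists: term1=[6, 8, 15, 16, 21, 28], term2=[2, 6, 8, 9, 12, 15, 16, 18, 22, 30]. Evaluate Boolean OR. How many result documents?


Boolean OR: find union of posting lists
term1 docs: [6, 8, 15, 16, 21, 28]
term2 docs: [2, 6, 8, 9, 12, 15, 16, 18, 22, 30]
Union: [2, 6, 8, 9, 12, 15, 16, 18, 21, 22, 28, 30]
|union| = 12

12


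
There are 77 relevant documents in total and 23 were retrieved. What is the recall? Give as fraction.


Recall = retrieved_relevant / total_relevant
= 23 / 77
= 23 / (23 + 54)
= 23/77

23/77


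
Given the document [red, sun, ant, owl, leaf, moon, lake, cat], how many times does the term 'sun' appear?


Document has 8 words
Scanning for 'sun':
Found at positions: [1]
Count = 1

1


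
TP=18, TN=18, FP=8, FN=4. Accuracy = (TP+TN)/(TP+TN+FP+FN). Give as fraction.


Accuracy = (TP + TN) / (TP + TN + FP + FN)
TP + TN = 18 + 18 = 36
Total = 18 + 18 + 8 + 4 = 48
Accuracy = 36 / 48 = 3/4

3/4


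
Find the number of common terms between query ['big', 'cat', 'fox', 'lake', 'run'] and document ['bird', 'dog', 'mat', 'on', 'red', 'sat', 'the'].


Query terms: ['big', 'cat', 'fox', 'lake', 'run']
Document terms: ['bird', 'dog', 'mat', 'on', 'red', 'sat', 'the']
Common terms: []
Overlap count = 0

0


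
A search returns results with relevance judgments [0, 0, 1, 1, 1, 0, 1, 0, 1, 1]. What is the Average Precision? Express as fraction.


Computing P@k for each relevant position:
Position 1: not relevant
Position 2: not relevant
Position 3: relevant, P@3 = 1/3 = 1/3
Position 4: relevant, P@4 = 2/4 = 1/2
Position 5: relevant, P@5 = 3/5 = 3/5
Position 6: not relevant
Position 7: relevant, P@7 = 4/7 = 4/7
Position 8: not relevant
Position 9: relevant, P@9 = 5/9 = 5/9
Position 10: relevant, P@10 = 6/10 = 3/5
Sum of P@k = 1/3 + 1/2 + 3/5 + 4/7 + 5/9 + 3/5 = 1991/630
AP = 1991/630 / 6 = 1991/3780

1991/3780


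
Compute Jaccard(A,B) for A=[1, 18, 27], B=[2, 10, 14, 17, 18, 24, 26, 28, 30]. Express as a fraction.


A intersect B = [18]
|A intersect B| = 1
A union B = [1, 2, 10, 14, 17, 18, 24, 26, 27, 28, 30]
|A union B| = 11
Jaccard = 1/11 = 1/11

1/11


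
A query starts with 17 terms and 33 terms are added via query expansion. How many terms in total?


Original terms: 17
Expansion terms: 33
Total = 17 + 33 = 50

50


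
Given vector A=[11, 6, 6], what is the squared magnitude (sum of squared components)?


|A|^2 = sum of squared components
A[0]^2 = 11^2 = 121
A[1]^2 = 6^2 = 36
A[2]^2 = 6^2 = 36
Sum = 121 + 36 + 36 = 193

193


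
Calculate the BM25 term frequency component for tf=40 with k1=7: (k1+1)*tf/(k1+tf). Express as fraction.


BM25 TF component = (k1+1)*tf / (k1+tf)
k1 = 7, tf = 40
Numerator = (7+1)*40 = 320
Denominator = 7 + 40 = 47
= 320/47 = 320/47

320/47


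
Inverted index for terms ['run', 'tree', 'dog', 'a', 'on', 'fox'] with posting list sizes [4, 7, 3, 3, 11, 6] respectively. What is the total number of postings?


Summing posting list sizes:
'run': 4 postings
'tree': 7 postings
'dog': 3 postings
'a': 3 postings
'on': 11 postings
'fox': 6 postings
Total = 4 + 7 + 3 + 3 + 11 + 6 = 34

34


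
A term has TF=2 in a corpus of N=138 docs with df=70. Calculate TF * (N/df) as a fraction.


TF * (N/df)
= 2 * (138/70)
= 2 * 69/35
= 138/35

138/35


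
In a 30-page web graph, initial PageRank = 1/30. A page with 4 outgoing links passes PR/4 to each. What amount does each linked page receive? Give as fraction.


Initial PR = 1/30 = 1/30
Outlinks = 4
Contribution per link = PR / outlinks
= 1/30 / 4
= 1/120

1/120


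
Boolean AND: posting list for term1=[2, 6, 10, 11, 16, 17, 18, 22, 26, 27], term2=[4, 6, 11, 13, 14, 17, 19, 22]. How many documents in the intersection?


Boolean AND: find intersection of posting lists
term1 docs: [2, 6, 10, 11, 16, 17, 18, 22, 26, 27]
term2 docs: [4, 6, 11, 13, 14, 17, 19, 22]
Intersection: [6, 11, 17, 22]
|intersection| = 4

4


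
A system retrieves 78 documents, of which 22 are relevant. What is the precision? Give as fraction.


Precision = relevant_retrieved / total_retrieved
= 22 / 78
= 22 / (22 + 56)
= 11/39

11/39


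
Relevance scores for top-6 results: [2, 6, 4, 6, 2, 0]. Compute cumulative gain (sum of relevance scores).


Cumulative Gain = sum of relevance scores
Position 1: rel=2, running sum=2
Position 2: rel=6, running sum=8
Position 3: rel=4, running sum=12
Position 4: rel=6, running sum=18
Position 5: rel=2, running sum=20
Position 6: rel=0, running sum=20
CG = 20

20


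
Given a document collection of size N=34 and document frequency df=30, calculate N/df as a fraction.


IDF ratio = N / df
= 34 / 30
= 17/15

17/15


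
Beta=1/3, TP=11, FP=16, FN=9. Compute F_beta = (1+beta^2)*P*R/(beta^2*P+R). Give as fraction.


P = TP/(TP+FP) = 11/27 = 11/27
R = TP/(TP+FN) = 11/20 = 11/20
beta^2 = 1/3^2 = 1/9
(1 + beta^2) = 10/9
Numerator = (1+beta^2)*P*R = 121/486
Denominator = beta^2*P + R = 11/243 + 11/20 = 2893/4860
F_beta = 110/263

110/263


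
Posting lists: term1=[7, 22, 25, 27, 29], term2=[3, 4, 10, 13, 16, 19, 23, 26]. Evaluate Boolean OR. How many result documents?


Boolean OR: find union of posting lists
term1 docs: [7, 22, 25, 27, 29]
term2 docs: [3, 4, 10, 13, 16, 19, 23, 26]
Union: [3, 4, 7, 10, 13, 16, 19, 22, 23, 25, 26, 27, 29]
|union| = 13

13


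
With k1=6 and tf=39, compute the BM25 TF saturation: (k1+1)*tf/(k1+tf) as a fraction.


BM25 TF component = (k1+1)*tf / (k1+tf)
k1 = 6, tf = 39
Numerator = (6+1)*39 = 273
Denominator = 6 + 39 = 45
= 273/45 = 91/15

91/15


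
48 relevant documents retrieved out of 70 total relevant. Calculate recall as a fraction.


Recall = retrieved_relevant / total_relevant
= 48 / 70
= 48 / (48 + 22)
= 24/35

24/35


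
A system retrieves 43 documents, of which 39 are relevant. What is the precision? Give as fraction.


Precision = relevant_retrieved / total_retrieved
= 39 / 43
= 39 / (39 + 4)
= 39/43

39/43


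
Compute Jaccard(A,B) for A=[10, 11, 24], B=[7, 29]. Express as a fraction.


A intersect B = []
|A intersect B| = 0
A union B = [7, 10, 11, 24, 29]
|A union B| = 5
Jaccard = 0/5 = 0

0


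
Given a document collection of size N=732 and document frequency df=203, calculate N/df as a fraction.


IDF ratio = N / df
= 732 / 203
= 732/203

732/203


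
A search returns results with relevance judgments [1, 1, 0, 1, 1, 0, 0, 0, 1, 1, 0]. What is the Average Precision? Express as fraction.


Computing P@k for each relevant position:
Position 1: relevant, P@1 = 1/1 = 1
Position 2: relevant, P@2 = 2/2 = 1
Position 3: not relevant
Position 4: relevant, P@4 = 3/4 = 3/4
Position 5: relevant, P@5 = 4/5 = 4/5
Position 6: not relevant
Position 7: not relevant
Position 8: not relevant
Position 9: relevant, P@9 = 5/9 = 5/9
Position 10: relevant, P@10 = 6/10 = 3/5
Position 11: not relevant
Sum of P@k = 1 + 1 + 3/4 + 4/5 + 5/9 + 3/5 = 847/180
AP = 847/180 / 6 = 847/1080

847/1080


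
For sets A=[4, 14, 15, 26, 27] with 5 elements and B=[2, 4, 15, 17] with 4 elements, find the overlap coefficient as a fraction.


A intersect B = [4, 15]
|A intersect B| = 2
min(|A|, |B|) = min(5, 4) = 4
Overlap = 2 / 4 = 1/2

1/2


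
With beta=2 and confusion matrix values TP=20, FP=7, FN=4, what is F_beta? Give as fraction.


P = TP/(TP+FP) = 20/27 = 20/27
R = TP/(TP+FN) = 20/24 = 5/6
beta^2 = 2^2 = 4
(1 + beta^2) = 5
Numerator = (1+beta^2)*P*R = 250/81
Denominator = beta^2*P + R = 80/27 + 5/6 = 205/54
F_beta = 100/123

100/123


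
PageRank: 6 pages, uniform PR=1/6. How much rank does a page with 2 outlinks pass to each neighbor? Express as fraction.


Initial PR = 1/6 = 1/6
Outlinks = 2
Contribution per link = PR / outlinks
= 1/6 / 2
= 1/12

1/12


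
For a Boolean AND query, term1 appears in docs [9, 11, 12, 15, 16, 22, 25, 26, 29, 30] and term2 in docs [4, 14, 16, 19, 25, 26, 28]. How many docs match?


Boolean AND: find intersection of posting lists
term1 docs: [9, 11, 12, 15, 16, 22, 25, 26, 29, 30]
term2 docs: [4, 14, 16, 19, 25, 26, 28]
Intersection: [16, 25, 26]
|intersection| = 3

3


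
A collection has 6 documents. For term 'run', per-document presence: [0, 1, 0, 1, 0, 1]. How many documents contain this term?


Checking each document for 'run':
Doc 1: absent
Doc 2: present
Doc 3: absent
Doc 4: present
Doc 5: absent
Doc 6: present
df = sum of presences = 0 + 1 + 0 + 1 + 0 + 1 = 3

3


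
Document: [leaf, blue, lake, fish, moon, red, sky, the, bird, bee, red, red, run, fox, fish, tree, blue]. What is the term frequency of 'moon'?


Document has 17 words
Scanning for 'moon':
Found at positions: [4]
Count = 1

1


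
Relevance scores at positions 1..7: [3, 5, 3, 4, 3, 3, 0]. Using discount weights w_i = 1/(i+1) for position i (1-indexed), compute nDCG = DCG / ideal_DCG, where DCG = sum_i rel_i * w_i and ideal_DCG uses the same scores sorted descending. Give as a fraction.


Position discount weights w_i = 1/(i+1) for i=1..7:
Weights = [1/2, 1/3, 1/4, 1/5, 1/6, 1/7, 1/8]
Actual relevance: [3, 5, 3, 4, 3, 3, 0]
DCG = 3/2 + 5/3 + 3/4 + 4/5 + 3/6 + 3/7 + 0/8 = 2371/420
Ideal relevance (sorted desc): [5, 4, 3, 3, 3, 3, 0]
Ideal DCG = 5/2 + 4/3 + 3/4 + 3/5 + 3/6 + 3/7 + 0/8 = 2567/420
nDCG = DCG / ideal_DCG = 2371/420 / 2567/420 = 2371/2567

2371/2567


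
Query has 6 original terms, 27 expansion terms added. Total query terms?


Original terms: 6
Expansion terms: 27
Total = 6 + 27 = 33

33


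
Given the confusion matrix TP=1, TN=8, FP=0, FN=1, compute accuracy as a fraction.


Accuracy = (TP + TN) / (TP + TN + FP + FN)
TP + TN = 1 + 8 = 9
Total = 1 + 8 + 0 + 1 = 10
Accuracy = 9 / 10 = 9/10

9/10


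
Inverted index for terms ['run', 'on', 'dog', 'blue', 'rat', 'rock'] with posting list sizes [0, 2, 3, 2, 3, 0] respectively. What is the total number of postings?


Summing posting list sizes:
'run': 0 postings
'on': 2 postings
'dog': 3 postings
'blue': 2 postings
'rat': 3 postings
'rock': 0 postings
Total = 0 + 2 + 3 + 2 + 3 + 0 = 10

10


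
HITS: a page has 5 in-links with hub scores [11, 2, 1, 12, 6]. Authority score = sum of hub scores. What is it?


Authority = sum of hub scores of in-linkers
In-link 1: hub score = 11
In-link 2: hub score = 2
In-link 3: hub score = 1
In-link 4: hub score = 12
In-link 5: hub score = 6
Authority = 11 + 2 + 1 + 12 + 6 = 32

32


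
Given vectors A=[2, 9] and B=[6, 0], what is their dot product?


Dot product = sum of element-wise products
A[0]*B[0] = 2*6 = 12
A[1]*B[1] = 9*0 = 0
Sum = 12 + 0 = 12

12


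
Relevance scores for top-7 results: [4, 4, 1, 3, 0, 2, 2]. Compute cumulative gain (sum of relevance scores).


Cumulative Gain = sum of relevance scores
Position 1: rel=4, running sum=4
Position 2: rel=4, running sum=8
Position 3: rel=1, running sum=9
Position 4: rel=3, running sum=12
Position 5: rel=0, running sum=12
Position 6: rel=2, running sum=14
Position 7: rel=2, running sum=16
CG = 16

16


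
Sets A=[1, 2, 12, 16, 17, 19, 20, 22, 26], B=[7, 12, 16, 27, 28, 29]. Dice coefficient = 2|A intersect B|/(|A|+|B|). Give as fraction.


A intersect B = [12, 16]
|A intersect B| = 2
|A| = 9, |B| = 6
Dice = 2*2 / (9+6)
= 4 / 15 = 4/15

4/15


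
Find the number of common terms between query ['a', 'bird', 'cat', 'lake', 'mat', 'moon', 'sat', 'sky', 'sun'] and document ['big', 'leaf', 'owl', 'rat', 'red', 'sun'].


Query terms: ['a', 'bird', 'cat', 'lake', 'mat', 'moon', 'sat', 'sky', 'sun']
Document terms: ['big', 'leaf', 'owl', 'rat', 'red', 'sun']
Common terms: ['sun']
Overlap count = 1

1


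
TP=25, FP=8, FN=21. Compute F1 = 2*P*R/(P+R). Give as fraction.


F1 = 2 * P * R / (P + R)
P = TP/(TP+FP) = 25/33 = 25/33
R = TP/(TP+FN) = 25/46 = 25/46
2 * P * R = 2 * 25/33 * 25/46 = 625/759
P + R = 25/33 + 25/46 = 1975/1518
F1 = 625/759 / 1975/1518 = 50/79

50/79


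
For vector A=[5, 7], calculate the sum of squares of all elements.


|A|^2 = sum of squared components
A[0]^2 = 5^2 = 25
A[1]^2 = 7^2 = 49
Sum = 25 + 49 = 74

74


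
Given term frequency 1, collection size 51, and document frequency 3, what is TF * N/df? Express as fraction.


TF * (N/df)
= 1 * (51/3)
= 1 * 17
= 17

17


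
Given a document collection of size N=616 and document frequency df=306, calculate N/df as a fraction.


IDF ratio = N / df
= 616 / 306
= 308/153

308/153


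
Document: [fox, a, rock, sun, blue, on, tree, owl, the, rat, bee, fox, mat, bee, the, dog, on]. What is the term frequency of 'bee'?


Document has 17 words
Scanning for 'bee':
Found at positions: [10, 13]
Count = 2

2


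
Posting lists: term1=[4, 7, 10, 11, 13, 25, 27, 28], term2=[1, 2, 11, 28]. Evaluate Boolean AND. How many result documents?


Boolean AND: find intersection of posting lists
term1 docs: [4, 7, 10, 11, 13, 25, 27, 28]
term2 docs: [1, 2, 11, 28]
Intersection: [11, 28]
|intersection| = 2

2


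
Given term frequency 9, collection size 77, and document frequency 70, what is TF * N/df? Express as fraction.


TF * (N/df)
= 9 * (77/70)
= 9 * 11/10
= 99/10

99/10


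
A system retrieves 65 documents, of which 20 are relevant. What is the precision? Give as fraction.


Precision = relevant_retrieved / total_retrieved
= 20 / 65
= 20 / (20 + 45)
= 4/13

4/13


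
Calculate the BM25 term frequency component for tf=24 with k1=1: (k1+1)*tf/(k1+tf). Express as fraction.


BM25 TF component = (k1+1)*tf / (k1+tf)
k1 = 1, tf = 24
Numerator = (1+1)*24 = 48
Denominator = 1 + 24 = 25
= 48/25 = 48/25

48/25


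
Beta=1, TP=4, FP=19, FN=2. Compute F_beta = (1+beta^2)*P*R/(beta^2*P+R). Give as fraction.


P = TP/(TP+FP) = 4/23 = 4/23
R = TP/(TP+FN) = 4/6 = 2/3
beta^2 = 1^2 = 1
(1 + beta^2) = 2
Numerator = (1+beta^2)*P*R = 16/69
Denominator = beta^2*P + R = 4/23 + 2/3 = 58/69
F_beta = 8/29

8/29


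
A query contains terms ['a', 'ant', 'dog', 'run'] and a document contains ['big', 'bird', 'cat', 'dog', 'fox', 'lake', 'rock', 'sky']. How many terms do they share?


Query terms: ['a', 'ant', 'dog', 'run']
Document terms: ['big', 'bird', 'cat', 'dog', 'fox', 'lake', 'rock', 'sky']
Common terms: ['dog']
Overlap count = 1

1


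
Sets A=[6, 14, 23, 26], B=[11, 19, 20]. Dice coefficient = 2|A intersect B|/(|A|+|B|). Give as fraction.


A intersect B = []
|A intersect B| = 0
|A| = 4, |B| = 3
Dice = 2*0 / (4+3)
= 0 / 7 = 0

0


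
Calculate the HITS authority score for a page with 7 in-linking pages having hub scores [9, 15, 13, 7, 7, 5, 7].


Authority = sum of hub scores of in-linkers
In-link 1: hub score = 9
In-link 2: hub score = 15
In-link 3: hub score = 13
In-link 4: hub score = 7
In-link 5: hub score = 7
In-link 6: hub score = 5
In-link 7: hub score = 7
Authority = 9 + 15 + 13 + 7 + 7 + 5 + 7 = 63

63


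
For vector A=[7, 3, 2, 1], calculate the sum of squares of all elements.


|A|^2 = sum of squared components
A[0]^2 = 7^2 = 49
A[1]^2 = 3^2 = 9
A[2]^2 = 2^2 = 4
A[3]^2 = 1^2 = 1
Sum = 49 + 9 + 4 + 1 = 63

63


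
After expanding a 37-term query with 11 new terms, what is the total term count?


Original terms: 37
Expansion terms: 11
Total = 37 + 11 = 48

48


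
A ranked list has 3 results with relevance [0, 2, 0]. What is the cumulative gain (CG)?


Cumulative Gain = sum of relevance scores
Position 1: rel=0, running sum=0
Position 2: rel=2, running sum=2
Position 3: rel=0, running sum=2
CG = 2

2


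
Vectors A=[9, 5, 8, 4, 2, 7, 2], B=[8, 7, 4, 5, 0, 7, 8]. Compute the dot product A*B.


Dot product = sum of element-wise products
A[0]*B[0] = 9*8 = 72
A[1]*B[1] = 5*7 = 35
A[2]*B[2] = 8*4 = 32
A[3]*B[3] = 4*5 = 20
A[4]*B[4] = 2*0 = 0
A[5]*B[5] = 7*7 = 49
A[6]*B[6] = 2*8 = 16
Sum = 72 + 35 + 32 + 20 + 0 + 49 + 16 = 224

224


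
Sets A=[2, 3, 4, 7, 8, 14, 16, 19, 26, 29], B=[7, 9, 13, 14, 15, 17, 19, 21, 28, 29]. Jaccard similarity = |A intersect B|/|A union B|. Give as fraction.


A intersect B = [7, 14, 19, 29]
|A intersect B| = 4
A union B = [2, 3, 4, 7, 8, 9, 13, 14, 15, 16, 17, 19, 21, 26, 28, 29]
|A union B| = 16
Jaccard = 4/16 = 1/4

1/4


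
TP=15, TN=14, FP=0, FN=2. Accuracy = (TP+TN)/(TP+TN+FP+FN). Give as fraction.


Accuracy = (TP + TN) / (TP + TN + FP + FN)
TP + TN = 15 + 14 = 29
Total = 15 + 14 + 0 + 2 = 31
Accuracy = 29 / 31 = 29/31

29/31


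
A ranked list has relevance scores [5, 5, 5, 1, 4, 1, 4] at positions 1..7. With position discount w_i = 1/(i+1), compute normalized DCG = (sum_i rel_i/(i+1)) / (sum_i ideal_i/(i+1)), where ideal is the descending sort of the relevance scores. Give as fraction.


Position discount weights w_i = 1/(i+1) for i=1..7:
Weights = [1/2, 1/3, 1/4, 1/5, 1/6, 1/7, 1/8]
Actual relevance: [5, 5, 5, 1, 4, 1, 4]
DCG = 5/2 + 5/3 + 5/4 + 1/5 + 4/6 + 1/7 + 4/8 = 2909/420
Ideal relevance (sorted desc): [5, 5, 5, 4, 4, 1, 1]
Ideal DCG = 5/2 + 5/3 + 5/4 + 4/5 + 4/6 + 1/7 + 1/8 = 6007/840
nDCG = DCG / ideal_DCG = 2909/420 / 6007/840 = 5818/6007

5818/6007


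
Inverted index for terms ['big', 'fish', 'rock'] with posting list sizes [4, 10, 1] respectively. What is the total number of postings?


Summing posting list sizes:
'big': 4 postings
'fish': 10 postings
'rock': 1 postings
Total = 4 + 10 + 1 = 15

15


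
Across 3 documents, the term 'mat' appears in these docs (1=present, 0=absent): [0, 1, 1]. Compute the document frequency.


Checking each document for 'mat':
Doc 1: absent
Doc 2: present
Doc 3: present
df = sum of presences = 0 + 1 + 1 = 2

2


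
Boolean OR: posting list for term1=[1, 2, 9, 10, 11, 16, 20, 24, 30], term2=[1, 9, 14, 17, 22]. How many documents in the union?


Boolean OR: find union of posting lists
term1 docs: [1, 2, 9, 10, 11, 16, 20, 24, 30]
term2 docs: [1, 9, 14, 17, 22]
Union: [1, 2, 9, 10, 11, 14, 16, 17, 20, 22, 24, 30]
|union| = 12

12


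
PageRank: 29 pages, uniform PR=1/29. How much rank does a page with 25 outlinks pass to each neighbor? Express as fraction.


Initial PR = 1/29 = 1/29
Outlinks = 25
Contribution per link = PR / outlinks
= 1/29 / 25
= 1/725

1/725


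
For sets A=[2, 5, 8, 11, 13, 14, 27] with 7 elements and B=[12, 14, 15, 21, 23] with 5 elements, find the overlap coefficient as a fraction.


A intersect B = [14]
|A intersect B| = 1
min(|A|, |B|) = min(7, 5) = 5
Overlap = 1 / 5 = 1/5

1/5


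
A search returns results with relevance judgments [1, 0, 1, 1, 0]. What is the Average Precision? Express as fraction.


Computing P@k for each relevant position:
Position 1: relevant, P@1 = 1/1 = 1
Position 2: not relevant
Position 3: relevant, P@3 = 2/3 = 2/3
Position 4: relevant, P@4 = 3/4 = 3/4
Position 5: not relevant
Sum of P@k = 1 + 2/3 + 3/4 = 29/12
AP = 29/12 / 3 = 29/36

29/36


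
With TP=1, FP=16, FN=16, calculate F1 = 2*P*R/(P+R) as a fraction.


F1 = 2 * P * R / (P + R)
P = TP/(TP+FP) = 1/17 = 1/17
R = TP/(TP+FN) = 1/17 = 1/17
2 * P * R = 2 * 1/17 * 1/17 = 2/289
P + R = 1/17 + 1/17 = 2/17
F1 = 2/289 / 2/17 = 1/17

1/17


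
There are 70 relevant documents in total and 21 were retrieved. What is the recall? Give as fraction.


Recall = retrieved_relevant / total_relevant
= 21 / 70
= 21 / (21 + 49)
= 3/10

3/10


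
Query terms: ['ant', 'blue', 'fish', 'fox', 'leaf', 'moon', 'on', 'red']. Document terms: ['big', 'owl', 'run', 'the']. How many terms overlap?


Query terms: ['ant', 'blue', 'fish', 'fox', 'leaf', 'moon', 'on', 'red']
Document terms: ['big', 'owl', 'run', 'the']
Common terms: []
Overlap count = 0

0


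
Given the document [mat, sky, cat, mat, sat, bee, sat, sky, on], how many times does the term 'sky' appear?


Document has 9 words
Scanning for 'sky':
Found at positions: [1, 7]
Count = 2

2


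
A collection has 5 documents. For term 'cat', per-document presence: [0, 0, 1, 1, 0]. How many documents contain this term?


Checking each document for 'cat':
Doc 1: absent
Doc 2: absent
Doc 3: present
Doc 4: present
Doc 5: absent
df = sum of presences = 0 + 0 + 1 + 1 + 0 = 2

2


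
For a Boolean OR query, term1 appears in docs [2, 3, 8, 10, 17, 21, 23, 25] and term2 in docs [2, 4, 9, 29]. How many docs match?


Boolean OR: find union of posting lists
term1 docs: [2, 3, 8, 10, 17, 21, 23, 25]
term2 docs: [2, 4, 9, 29]
Union: [2, 3, 4, 8, 9, 10, 17, 21, 23, 25, 29]
|union| = 11

11


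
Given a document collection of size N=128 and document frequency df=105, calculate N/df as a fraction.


IDF ratio = N / df
= 128 / 105
= 128/105

128/105


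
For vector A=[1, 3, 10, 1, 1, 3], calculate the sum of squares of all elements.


|A|^2 = sum of squared components
A[0]^2 = 1^2 = 1
A[1]^2 = 3^2 = 9
A[2]^2 = 10^2 = 100
A[3]^2 = 1^2 = 1
A[4]^2 = 1^2 = 1
A[5]^2 = 3^2 = 9
Sum = 1 + 9 + 100 + 1 + 1 + 9 = 121

121


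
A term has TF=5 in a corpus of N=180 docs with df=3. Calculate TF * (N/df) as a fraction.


TF * (N/df)
= 5 * (180/3)
= 5 * 60
= 300

300


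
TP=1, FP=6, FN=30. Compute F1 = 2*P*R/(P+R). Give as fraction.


F1 = 2 * P * R / (P + R)
P = TP/(TP+FP) = 1/7 = 1/7
R = TP/(TP+FN) = 1/31 = 1/31
2 * P * R = 2 * 1/7 * 1/31 = 2/217
P + R = 1/7 + 1/31 = 38/217
F1 = 2/217 / 38/217 = 1/19

1/19


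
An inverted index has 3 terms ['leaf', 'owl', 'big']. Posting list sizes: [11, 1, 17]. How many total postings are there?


Summing posting list sizes:
'leaf': 11 postings
'owl': 1 postings
'big': 17 postings
Total = 11 + 1 + 17 = 29

29


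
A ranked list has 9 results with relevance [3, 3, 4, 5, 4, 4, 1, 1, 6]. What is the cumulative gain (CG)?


Cumulative Gain = sum of relevance scores
Position 1: rel=3, running sum=3
Position 2: rel=3, running sum=6
Position 3: rel=4, running sum=10
Position 4: rel=5, running sum=15
Position 5: rel=4, running sum=19
Position 6: rel=4, running sum=23
Position 7: rel=1, running sum=24
Position 8: rel=1, running sum=25
Position 9: rel=6, running sum=31
CG = 31

31
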